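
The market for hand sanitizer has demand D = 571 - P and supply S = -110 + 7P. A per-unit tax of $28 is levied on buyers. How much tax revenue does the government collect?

Tax revenue = 12918.5

Pre-tax equilibrium: P* = 85.125, Q* = 485.875.
Tax on buyers shifts demand to D = 571 − 1(P + 28) = 543 - P.
543 - P = -110 + 7P gives seller price Ps = 81.625; buyers pay Pb = 81.625 + 28 = 109.625.
New quantity: Q = 571 − 1(109.625) = 461.375.
Revenue = 28 × 461.375 = 12918.5.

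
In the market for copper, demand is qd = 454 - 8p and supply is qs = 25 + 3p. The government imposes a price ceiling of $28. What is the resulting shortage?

Shortage = 121

Equilibrium price would be p* = 39, so the ceiling at 28 binds.
At p = 28: qd = 454 − 8(28) = 230, qs = 25 + 3(28) = 109.
Shortage = 230 − 109 = 121.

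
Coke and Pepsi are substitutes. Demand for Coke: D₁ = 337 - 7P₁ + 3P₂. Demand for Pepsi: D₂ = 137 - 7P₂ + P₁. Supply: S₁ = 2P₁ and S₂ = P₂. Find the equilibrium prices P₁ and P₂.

P₁ = 3107/69, P₂ = 1570/69

Market 1: 337 - 7P₁ + 3P₂ = 2P₁ → 9P₁ - 3P₂ = 337.
Market 2: 8P₂ - P₁ = 137.
Eliminating P₂: 8×(1) + 3×(2) gives 69P₁ = 3107, so P₁ = 3107/69.
Back-substitute into (2): P₂ = (137 + 1×3107/69) / 8 = 1570/69.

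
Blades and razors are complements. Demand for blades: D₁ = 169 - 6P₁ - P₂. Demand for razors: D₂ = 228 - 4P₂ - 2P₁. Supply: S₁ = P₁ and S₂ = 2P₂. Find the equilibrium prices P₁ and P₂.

Market 1: 169 - 6P₁ - P₂ = P₁ → 7P₁ + P₂ = 169.
Market 2: 6P₂ + 2P₁ = 228.
Eliminating P₂: 6×(1) − 1×(2) gives 40P₁ = 786, so P₁ = 19.65.
Back-substitute into (2): P₂ = (228 − 2×19.65) / 6 = 31.45.

P₁ = 19.65, P₂ = 31.45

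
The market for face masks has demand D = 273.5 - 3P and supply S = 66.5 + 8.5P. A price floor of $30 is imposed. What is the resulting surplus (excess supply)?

Surplus = 138

Equilibrium price would be P* = 18, so the floor at 30 binds.
At P = 30: D = 183.5, S = 321.5.
Surplus = 321.5 − 183.5 = 138.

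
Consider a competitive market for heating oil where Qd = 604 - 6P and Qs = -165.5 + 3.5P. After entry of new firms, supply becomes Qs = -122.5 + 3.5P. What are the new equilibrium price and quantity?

P' = 1453/19, Q' = 2758/19

Original equilibrium: P* = 81, Q* = 118.
New equilibrium: 604 - 6P = -122.5 + 3.5P, so 726.5 = 9.5P and P' = 1453/19; Q' = 604 − 6(1453/19) = 2758/19.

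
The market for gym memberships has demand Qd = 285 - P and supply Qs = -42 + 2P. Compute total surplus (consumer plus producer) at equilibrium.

Equilibrium: 285 - P = -42 + 2P gives P* = 109, Q* = 176.
Demand choke price: P = 285; supply starts at P = 21.
CS = ½(285 − 109)(176) = 15488; PS = ½(109 − 21)(176) = 7744.

Total surplus = 23232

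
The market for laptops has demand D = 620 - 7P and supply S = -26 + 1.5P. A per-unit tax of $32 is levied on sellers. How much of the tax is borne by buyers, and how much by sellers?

Buyers bear 96/17, sellers bear 448/17

Pre-tax equilibrium: P* = 76, Q* = 88.
Tax on sellers shifts supply to S = -26 + 1.5(P − 32) = -74 + 1.5P.
620 - 7P = -74 + 1.5P gives buyer price Pb = 1388/17; sellers receive Ps = 1388/17 − 32 = 844/17.
New quantity: Q = 620 − 7(1388/17) = 824/17.
Buyer burden = 1388/17 − 76 = 96/17; seller burden = 76 − 844/17 = 448/17.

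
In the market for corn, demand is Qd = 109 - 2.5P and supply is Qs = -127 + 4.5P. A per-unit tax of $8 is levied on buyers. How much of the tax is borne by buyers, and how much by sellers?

Pre-tax equilibrium: P* = 236/7, Q* = 173/7.
Tax on buyers shifts demand to Qd = 109 − 2.5(P + 8) = 89 - 2.5P.
89 - 2.5P = -127 + 4.5P gives seller price Ps = 216/7; buyers pay Pb = 216/7 + 8 = 272/7.
New quantity: Q = 109 − 2.5(272/7) = 83/7.
Buyer burden = 272/7 − 236/7 = 36/7; seller burden = 236/7 − 216/7 = 20/7.

Buyers bear 36/7, sellers bear 20/7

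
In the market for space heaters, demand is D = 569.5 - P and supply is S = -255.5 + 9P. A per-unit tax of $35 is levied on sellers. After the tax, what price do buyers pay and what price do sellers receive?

Buyers pay $114, sellers receive $79

Pre-tax equilibrium: P* = 82.5, Q* = 487.
Tax on sellers shifts supply to S = -255.5 + 9(P − 35) = -570.5 + 9P.
569.5 - P = -570.5 + 9P gives buyer price Pb = 114; sellers receive Ps = 114 − 35 = 79.
New quantity: Q = 569.5 − 1(114) = 455.5.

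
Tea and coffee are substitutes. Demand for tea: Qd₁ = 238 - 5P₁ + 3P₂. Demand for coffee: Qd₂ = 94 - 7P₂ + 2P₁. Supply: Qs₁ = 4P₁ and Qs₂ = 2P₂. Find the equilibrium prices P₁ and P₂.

P₁ = 32.32, P₂ = 1322/75

Market 1: 238 - 5P₁ + 3P₂ = 4P₁ → 9P₁ - 3P₂ = 238.
Market 2: 9P₂ - 2P₁ = 94.
Eliminating P₂: 9×(1) + 3×(2) gives 75P₁ = 2424, so P₁ = 32.32.
Back-substitute into (2): P₂ = (94 + 2×32.32) / 9 = 1322/75.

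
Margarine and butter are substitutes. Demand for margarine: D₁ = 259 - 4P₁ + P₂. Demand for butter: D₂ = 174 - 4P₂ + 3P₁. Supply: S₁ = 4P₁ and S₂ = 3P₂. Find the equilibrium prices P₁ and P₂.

P₁ = 1987/53, P₂ = 2169/53

Market 1: 259 - 4P₁ + P₂ = 4P₁ → 8P₁ - P₂ = 259.
Market 2: 7P₂ - 3P₁ = 174.
Eliminating P₂: 7×(1) + 1×(2) gives 53P₁ = 1987, so P₁ = 1987/53.
Back-substitute into (2): P₂ = (174 + 3×1987/53) / 7 = 2169/53.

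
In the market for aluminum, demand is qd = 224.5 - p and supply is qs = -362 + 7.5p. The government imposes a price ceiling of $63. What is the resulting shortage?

Equilibrium price would be p* = 69, so the ceiling at 63 binds.
At p = 63: qd = 224.5 − 1(63) = 161.5, qs = -362 + 7.5(63) = 110.5.
Shortage = 161.5 − 110.5 = 51.

Shortage = 51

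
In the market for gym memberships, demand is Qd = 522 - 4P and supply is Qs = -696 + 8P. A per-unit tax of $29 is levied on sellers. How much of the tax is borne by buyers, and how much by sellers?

Pre-tax equilibrium: P* = 101.5, Q* = 116.
Tax on sellers shifts supply to Qs = -696 + 8(P − 29) = -928 + 8P.
522 - 4P = -928 + 8P gives buyer price Pb = 725/6; sellers receive Ps = 725/6 − 29 = 551/6.
New quantity: Q = 522 − 4(725/6) = 116/3.
Buyer burden = 725/6 − 101.5 = 58/3; seller burden = 101.5 − 551/6 = 29/3.

Buyers bear 58/3, sellers bear 29/3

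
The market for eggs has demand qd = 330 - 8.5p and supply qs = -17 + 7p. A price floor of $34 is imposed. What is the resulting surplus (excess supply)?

Surplus = 180

Equilibrium price would be p* = 694/31, so the floor at 34 binds.
At p = 34: qd = 41, qs = 221.
Surplus = 221 − 41 = 180.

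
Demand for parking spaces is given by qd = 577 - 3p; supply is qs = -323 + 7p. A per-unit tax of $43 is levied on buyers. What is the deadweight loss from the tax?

Deadweight loss = 1941.45

Pre-tax equilibrium: p* = 90, q* = 307.
Tax on buyers shifts demand to qd = 577 − 3(p + 43) = 448 - 3p.
448 - 3p = -323 + 7p gives seller price ps = 77.1; buyers pay pb = 77.1 + 43 = 120.1.
New quantity: q = 577 − 3(120.1) = 216.7.
DWL = ½ × 43 × (307 − 216.7) = 1941.45.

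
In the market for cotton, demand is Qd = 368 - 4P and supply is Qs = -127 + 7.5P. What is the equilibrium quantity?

Set Qd = Qs: 368 - 4P = -127 + 7.5P.
495 = 11.5P, so P* = 990/23.
Q* = 368 − 4(990/23) = 4504/23.

Q* = 4504/23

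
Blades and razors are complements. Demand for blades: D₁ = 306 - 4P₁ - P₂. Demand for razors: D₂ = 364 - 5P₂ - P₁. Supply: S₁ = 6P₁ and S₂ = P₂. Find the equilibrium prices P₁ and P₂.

Market 1: 306 - 4P₁ - P₂ = 6P₁ → 10P₁ + P₂ = 306.
Market 2: 6P₂ + P₁ = 364.
Eliminating P₂: 6×(1) − 1×(2) gives 59P₁ = 1472, so P₁ = 1472/59.
Back-substitute into (2): P₂ = (364 − 1×1472/59) / 6 = 3334/59.

P₁ = 1472/59, P₂ = 3334/59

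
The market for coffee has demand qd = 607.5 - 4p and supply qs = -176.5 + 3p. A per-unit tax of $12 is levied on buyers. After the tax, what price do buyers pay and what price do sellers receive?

Pre-tax equilibrium: p* = 112, q* = 159.5.
Tax on buyers shifts demand to qd = 607.5 − 4(p + 12) = 559.5 - 4p.
559.5 - 4p = -176.5 + 3p gives seller price ps = 736/7; buyers pay pb = 736/7 + 12 = 820/7.
New quantity: q = 607.5 − 4(820/7) = 1945/14.

Buyers pay 820/7, sellers receive 736/7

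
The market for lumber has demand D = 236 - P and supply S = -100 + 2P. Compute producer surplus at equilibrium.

Producer surplus = 3844

Equilibrium: 236 - P = -100 + 2P gives P* = 112, Q* = 124.
Supply starts at P = 50 (where S = 0).
PS = ½(112 − 50)(124) = 3844.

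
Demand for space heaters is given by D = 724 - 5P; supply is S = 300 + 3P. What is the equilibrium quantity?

Q* = 459

Set D = S: 724 - 5P = 300 + 3P.
424 = 8P, so P* = 53.
Q* = 724 − 5(53) = 459.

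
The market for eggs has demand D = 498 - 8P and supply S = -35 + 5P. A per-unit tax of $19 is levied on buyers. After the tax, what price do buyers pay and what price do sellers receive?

Buyers pay 628/13, sellers receive 381/13

Pre-tax equilibrium: P* = 41, Q* = 170.
Tax on buyers shifts demand to D = 498 − 8(P + 19) = 346 - 8P.
346 - 8P = -35 + 5P gives seller price Ps = 381/13; buyers pay Pb = 381/13 + 19 = 628/13.
New quantity: Q = 498 − 8(628/13) = 1450/13.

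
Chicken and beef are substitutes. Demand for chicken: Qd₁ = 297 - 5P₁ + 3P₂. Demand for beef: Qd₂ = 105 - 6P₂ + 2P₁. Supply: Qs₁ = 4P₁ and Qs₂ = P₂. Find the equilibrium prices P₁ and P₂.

Market 1: 297 - 5P₁ + 3P₂ = 4P₁ → 9P₁ - 3P₂ = 297.
Market 2: 7P₂ - 2P₁ = 105.
Eliminating P₂: 7×(1) + 3×(2) gives 57P₁ = 2394, so P₁ = 42.
Back-substitute into (2): P₂ = (105 + 2×42) / 7 = 27.

P₁ = 42, P₂ = 27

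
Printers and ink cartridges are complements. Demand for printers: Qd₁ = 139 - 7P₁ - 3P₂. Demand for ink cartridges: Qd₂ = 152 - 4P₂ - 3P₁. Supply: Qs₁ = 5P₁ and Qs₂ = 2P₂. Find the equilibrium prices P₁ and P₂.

P₁ = 6, P₂ = 67/3

Market 1: 139 - 7P₁ - 3P₂ = 5P₁ → 12P₁ + 3P₂ = 139.
Market 2: 6P₂ + 3P₁ = 152.
Eliminating P₂: 6×(1) − 3×(2) gives 63P₁ = 378, so P₁ = 6.
Back-substitute into (2): P₂ = (152 − 3×6) / 6 = 67/3.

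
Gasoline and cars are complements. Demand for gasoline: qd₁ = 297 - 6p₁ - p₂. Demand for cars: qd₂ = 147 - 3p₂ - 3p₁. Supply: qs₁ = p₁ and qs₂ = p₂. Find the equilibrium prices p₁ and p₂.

Market 1: 297 - 6p₁ - p₂ = p₁ → 7p₁ + p₂ = 297.
Market 2: 4p₂ + 3p₁ = 147.
Eliminating p₂: 4×(1) − 1×(2) gives 25p₁ = 1041, so p₁ = 41.64.
Back-substitute into (2): p₂ = (147 − 3×41.64) / 4 = 5.52.

p₁ = 41.64, p₂ = 5.52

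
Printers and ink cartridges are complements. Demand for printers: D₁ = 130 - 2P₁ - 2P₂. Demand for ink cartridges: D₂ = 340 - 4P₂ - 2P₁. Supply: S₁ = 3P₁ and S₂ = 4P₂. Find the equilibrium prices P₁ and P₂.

Market 1: 130 - 2P₁ - 2P₂ = 3P₁ → 5P₁ + 2P₂ = 130.
Market 2: 8P₂ + 2P₁ = 340.
Eliminating P₂: 8×(1) − 2×(2) gives 36P₁ = 360, so P₁ = 10.
Back-substitute into (2): P₂ = (340 − 2×10) / 8 = 40.

P₁ = 10, P₂ = 40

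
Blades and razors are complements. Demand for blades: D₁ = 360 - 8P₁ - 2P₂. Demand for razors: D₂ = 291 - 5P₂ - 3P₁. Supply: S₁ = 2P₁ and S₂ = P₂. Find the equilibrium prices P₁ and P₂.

Market 1: 360 - 8P₁ - 2P₂ = 2P₁ → 10P₁ + 2P₂ = 360.
Market 2: 6P₂ + 3P₁ = 291.
Eliminating P₂: 6×(1) − 2×(2) gives 54P₁ = 1578, so P₁ = 263/9.
Back-substitute into (2): P₂ = (291 − 3×263/9) / 6 = 305/9.

P₁ = 263/9, P₂ = 305/9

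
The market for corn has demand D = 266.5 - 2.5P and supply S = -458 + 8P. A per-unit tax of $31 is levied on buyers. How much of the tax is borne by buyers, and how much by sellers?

Buyers bear 496/21, sellers bear 155/21

Pre-tax equilibrium: P* = 69, Q* = 94.
Tax on buyers shifts demand to D = 266.5 − 2.5(P + 31) = 189 - 2.5P.
189 - 2.5P = -458 + 8P gives seller price Ps = 1294/21; buyers pay Pb = 1294/21 + 31 = 1945/21.
New quantity: Q = 266.5 − 2.5(1945/21) = 734/21.
Buyer burden = 1945/21 − 69 = 496/21; seller burden = 69 − 1294/21 = 155/21.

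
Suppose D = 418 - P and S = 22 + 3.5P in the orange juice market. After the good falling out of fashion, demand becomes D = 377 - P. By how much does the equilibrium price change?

Original equilibrium: P* = 88, Q* = 330.
New equilibrium: 377 - P = 22 + 3.5P, so 355 = 4.5P and P' = 710/9; Q' = 377 − 1(710/9) = 2683/9.
Change in price: 710/9 − 88 = -82/9.

ΔP = -82/9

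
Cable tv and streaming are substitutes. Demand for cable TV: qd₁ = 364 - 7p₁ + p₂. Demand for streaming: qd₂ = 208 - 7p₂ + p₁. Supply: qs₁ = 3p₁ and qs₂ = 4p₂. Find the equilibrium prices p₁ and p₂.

Market 1: 364 - 7p₁ + p₂ = 3p₁ → 10p₁ - p₂ = 364.
Market 2: 11p₂ - p₁ = 208.
Eliminating p₂: 11×(1) + 1×(2) gives 109p₁ = 4212, so p₁ = 4212/109.
Back-substitute into (2): p₂ = (208 + 1×4212/109) / 11 = 2444/109.

p₁ = 4212/109, p₂ = 2444/109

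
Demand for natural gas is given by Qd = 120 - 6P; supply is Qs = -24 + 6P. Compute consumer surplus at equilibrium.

Equilibrium: 120 - 6P = -24 + 6P gives P* = 12, Q* = 48.
Demand choke price (Qd = 0): P = 20.
CS = ½(20 − 12)(48) = 192.

Consumer surplus = 192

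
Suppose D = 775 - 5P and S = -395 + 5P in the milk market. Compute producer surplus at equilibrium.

Equilibrium: 775 - 5P = -395 + 5P gives P* = 117, Q* = 190.
Supply starts at P = 79 (where S = 0).
PS = ½(117 − 79)(190) = 3610.

Producer surplus = 3610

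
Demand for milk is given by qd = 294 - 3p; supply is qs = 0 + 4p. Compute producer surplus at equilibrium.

Producer surplus = 3528

Equilibrium: 294 - 3p = 0 + 4p gives p* = 42, q* = 168.
Supply starts at p = 0 (where qs = 0).
PS = ½(42 − 0)(168) = 3528.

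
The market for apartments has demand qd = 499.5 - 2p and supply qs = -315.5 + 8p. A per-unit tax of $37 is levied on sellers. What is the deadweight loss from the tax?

Pre-tax equilibrium: p* = 81.5, q* = 336.5.
Tax on sellers shifts supply to qs = -315.5 + 8(p − 37) = -611.5 + 8p.
499.5 - 2p = -611.5 + 8p gives buyer price pb = 111.1; sellers receive ps = 111.1 − 37 = 74.1.
New quantity: q = 499.5 − 2(111.1) = 277.3.
DWL = ½ × 37 × (336.5 − 277.3) = 1095.2.

Deadweight loss = 1095.2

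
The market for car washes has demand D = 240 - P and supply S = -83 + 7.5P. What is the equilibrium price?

P* = 38

Set D = S: 240 - P = -83 + 7.5P.
323 = 8.5P, so P* = 38.
Q* = 240 − 1(38) = 202.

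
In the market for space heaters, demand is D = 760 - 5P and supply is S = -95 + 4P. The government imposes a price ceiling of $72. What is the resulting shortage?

Equilibrium price would be P* = 95, so the ceiling at 72 binds.
At P = 72: D = 760 − 5(72) = 400, S = -95 + 4(72) = 193.
Shortage = 400 − 193 = 207.

Shortage = 207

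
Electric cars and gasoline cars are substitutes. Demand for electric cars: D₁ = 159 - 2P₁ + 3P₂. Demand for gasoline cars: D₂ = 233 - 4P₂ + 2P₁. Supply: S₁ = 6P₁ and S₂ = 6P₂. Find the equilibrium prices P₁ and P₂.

P₁ = 2289/74, P₂ = 1091/37

Market 1: 159 - 2P₁ + 3P₂ = 6P₁ → 8P₁ - 3P₂ = 159.
Market 2: 10P₂ - 2P₁ = 233.
Eliminating P₂: 10×(1) + 3×(2) gives 74P₁ = 2289, so P₁ = 2289/74.
Back-substitute into (2): P₂ = (233 + 2×2289/74) / 10 = 1091/37.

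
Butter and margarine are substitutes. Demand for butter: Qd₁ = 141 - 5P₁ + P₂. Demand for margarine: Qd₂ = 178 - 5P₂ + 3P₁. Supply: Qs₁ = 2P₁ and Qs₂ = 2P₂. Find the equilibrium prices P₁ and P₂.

P₁ = 1165/46, P₂ = 1669/46

Market 1: 141 - 5P₁ + P₂ = 2P₁ → 7P₁ - P₂ = 141.
Market 2: 7P₂ - 3P₁ = 178.
Eliminating P₂: 7×(1) + 1×(2) gives 46P₁ = 1165, so P₁ = 1165/46.
Back-substitute into (2): P₂ = (178 + 3×1165/46) / 7 = 1669/46.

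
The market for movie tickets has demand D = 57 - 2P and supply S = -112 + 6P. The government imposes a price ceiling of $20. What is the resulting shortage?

Equilibrium price would be P* = 21.125, so the ceiling at 20 binds.
At P = 20: D = 57 − 2(20) = 17, S = -112 + 6(20) = 8.
Shortage = 17 − 8 = 9.

Shortage = 9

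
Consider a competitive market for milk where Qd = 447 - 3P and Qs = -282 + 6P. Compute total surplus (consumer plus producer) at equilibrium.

Total surplus = 10404

Equilibrium: 447 - 3P = -282 + 6P gives P* = 81, Q* = 204.
Demand choke price: P = 149; supply starts at P = 47.
CS = ½(149 − 81)(204) = 6936; PS = ½(81 − 47)(204) = 3468.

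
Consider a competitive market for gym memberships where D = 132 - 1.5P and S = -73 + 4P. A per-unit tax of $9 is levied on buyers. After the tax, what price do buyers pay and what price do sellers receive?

Pre-tax equilibrium: P* = 410/11, Q* = 837/11.
Tax on buyers shifts demand to D = 132 − 1.5(P + 9) = 118.5 - 1.5P.
118.5 - 1.5P = -73 + 4P gives seller price Ps = 383/11; buyers pay Pb = 383/11 + 9 = 482/11.
New quantity: Q = 132 − 1.5(482/11) = 729/11.

Buyers pay 482/11, sellers receive 383/11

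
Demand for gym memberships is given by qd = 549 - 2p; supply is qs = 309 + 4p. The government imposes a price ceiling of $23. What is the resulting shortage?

Equilibrium price would be p* = 40, so the ceiling at 23 binds.
At p = 23: qd = 549 − 2(23) = 503, qs = 309 + 4(23) = 401.
Shortage = 503 − 401 = 102.

Shortage = 102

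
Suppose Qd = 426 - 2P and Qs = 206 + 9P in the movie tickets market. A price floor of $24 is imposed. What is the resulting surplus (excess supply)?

Equilibrium price would be P* = 20, so the floor at 24 binds.
At P = 24: Qd = 378, Qs = 422.
Surplus = 422 − 378 = 44.

Surplus = 44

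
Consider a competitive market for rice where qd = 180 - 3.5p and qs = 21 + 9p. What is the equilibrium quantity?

q* = 135.48

Set qd = qs: 180 - 3.5p = 21 + 9p.
159 = 12.5p, so p* = 12.72.
q* = 180 − 3.5(12.72) = 135.48.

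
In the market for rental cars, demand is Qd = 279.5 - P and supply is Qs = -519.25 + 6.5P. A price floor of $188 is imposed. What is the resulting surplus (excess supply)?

Surplus = 611.25

Equilibrium price would be P* = 106.5, so the floor at 188 binds.
At P = 188: Qd = 91.5, Qs = 702.75.
Surplus = 702.75 − 91.5 = 611.25.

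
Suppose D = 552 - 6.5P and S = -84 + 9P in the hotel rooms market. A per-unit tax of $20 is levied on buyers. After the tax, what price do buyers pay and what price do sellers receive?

Buyers pay 1632/31, sellers receive 1012/31

Pre-tax equilibrium: P* = 1272/31, Q* = 8844/31.
Tax on buyers shifts demand to D = 552 − 6.5(P + 20) = 422 - 6.5P.
422 - 6.5P = -84 + 9P gives seller price Ps = 1012/31; buyers pay Pb = 1012/31 + 20 = 1632/31.
New quantity: Q = 552 − 6.5(1632/31) = 6504/31.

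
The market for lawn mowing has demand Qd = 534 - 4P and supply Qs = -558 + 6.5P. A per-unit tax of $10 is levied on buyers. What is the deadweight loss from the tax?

Deadweight loss = 2600/21

Pre-tax equilibrium: P* = 104, Q* = 118.
Tax on buyers shifts demand to Qd = 534 − 4(P + 10) = 494 - 4P.
494 - 4P = -558 + 6.5P gives seller price Ps = 2104/21; buyers pay Pb = 2104/21 + 10 = 2314/21.
New quantity: Q = 534 − 4(2314/21) = 1958/21.
DWL = ½ × 10 × (118 − 1958/21) = 2600/21.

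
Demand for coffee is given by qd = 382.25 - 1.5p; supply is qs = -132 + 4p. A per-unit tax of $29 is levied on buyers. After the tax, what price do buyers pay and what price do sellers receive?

Pre-tax equilibrium: p* = 93.5, q* = 242.
Tax on buyers shifts demand to qd = 382.25 − 1.5(p + 29) = 338.75 - 1.5p.
338.75 - 1.5p = -132 + 4p gives seller price ps = 1883/22; buyers pay pb = 1883/22 + 29 = 2521/22.
New quantity: q = 382.25 − 1.5(2521/22) = 2314/11.

Buyers pay 2521/22, sellers receive 1883/22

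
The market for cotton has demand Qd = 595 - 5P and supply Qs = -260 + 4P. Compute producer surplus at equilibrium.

Producer surplus = 1800

Equilibrium: 595 - 5P = -260 + 4P gives P* = 95, Q* = 120.
Supply starts at P = 65 (where Qs = 0).
PS = ½(95 − 65)(120) = 1800.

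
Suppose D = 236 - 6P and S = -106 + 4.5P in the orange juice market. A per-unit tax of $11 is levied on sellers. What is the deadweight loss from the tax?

Deadweight loss = 1089/7

Pre-tax equilibrium: P* = 228/7, Q* = 284/7.
Tax on sellers shifts supply to S = -106 + 4.5(P − 11) = -155.5 + 4.5P.
236 - 6P = -155.5 + 4.5P gives buyer price Pb = 261/7; sellers receive Ps = 261/7 − 11 = 184/7.
New quantity: Q = 236 − 6(261/7) = 86/7.
DWL = ½ × 11 × (284/7 − 86/7) = 1089/7.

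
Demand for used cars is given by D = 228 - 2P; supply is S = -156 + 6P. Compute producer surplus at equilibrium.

Equilibrium: 228 - 2P = -156 + 6P gives P* = 48, Q* = 132.
Supply starts at P = 26 (where S = 0).
PS = ½(48 − 26)(132) = 1452.

Producer surplus = 1452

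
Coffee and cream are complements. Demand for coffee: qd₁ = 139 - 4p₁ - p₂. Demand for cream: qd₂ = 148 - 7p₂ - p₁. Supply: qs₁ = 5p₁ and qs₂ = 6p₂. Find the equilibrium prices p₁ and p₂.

Market 1: 139 - 4p₁ - p₂ = 5p₁ → 9p₁ + p₂ = 139.
Market 2: 13p₂ + p₁ = 148.
Eliminating p₂: 13×(1) − 1×(2) gives 116p₁ = 1659, so p₁ = 1659/116.
Back-substitute into (2): p₂ = (148 − 1×1659/116) / 13 = 1193/116.

p₁ = 1659/116, p₂ = 1193/116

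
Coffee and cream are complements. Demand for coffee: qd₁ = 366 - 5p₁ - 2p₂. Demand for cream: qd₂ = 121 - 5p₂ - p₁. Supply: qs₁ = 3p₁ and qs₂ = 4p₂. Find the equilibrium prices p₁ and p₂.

Market 1: 366 - 5p₁ - 2p₂ = 3p₁ → 8p₁ + 2p₂ = 366.
Market 2: 9p₂ + p₁ = 121.
Eliminating p₂: 9×(1) − 2×(2) gives 70p₁ = 3052, so p₁ = 43.6.
Back-substitute into (2): p₂ = (121 − 1×43.6) / 9 = 8.6.

p₁ = 43.6, p₂ = 8.6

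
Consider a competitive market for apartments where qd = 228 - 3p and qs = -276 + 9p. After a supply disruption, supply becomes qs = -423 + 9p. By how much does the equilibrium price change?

Δp = 12.25

Original equilibrium: p* = 42, q* = 102.
New equilibrium: 228 - 3p = -423 + 9p, so 651 = 12p and p' = 54.25; q' = 228 − 3(54.25) = 65.25.
Change in price: 54.25 − 42 = 12.25.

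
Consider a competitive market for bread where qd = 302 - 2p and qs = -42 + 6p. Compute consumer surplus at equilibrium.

Consumer surplus = 11664

Equilibrium: 302 - 2p = -42 + 6p gives p* = 43, q* = 216.
Demand choke price (qd = 0): p = 151.
CS = ½(151 − 43)(216) = 11664.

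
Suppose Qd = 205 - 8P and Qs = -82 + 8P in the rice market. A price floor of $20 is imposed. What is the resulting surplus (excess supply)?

Surplus = 33

Equilibrium price would be P* = 17.9375, so the floor at 20 binds.
At P = 20: Qd = 45, Qs = 78.
Surplus = 78 − 45 = 33.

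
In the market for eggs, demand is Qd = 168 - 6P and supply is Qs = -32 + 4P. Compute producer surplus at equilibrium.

Equilibrium: 168 - 6P = -32 + 4P gives P* = 20, Q* = 48.
Supply starts at P = 8 (where Qs = 0).
PS = ½(20 − 8)(48) = 288.

Producer surplus = 288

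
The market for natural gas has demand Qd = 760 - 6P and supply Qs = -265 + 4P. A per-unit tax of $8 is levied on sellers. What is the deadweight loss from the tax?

Pre-tax equilibrium: P* = 102.5, Q* = 145.
Tax on sellers shifts supply to Qs = -265 + 4(P − 8) = -297 + 4P.
760 - 6P = -297 + 4P gives buyer price Pb = 105.7; sellers receive Ps = 105.7 − 8 = 97.7.
New quantity: Q = 760 − 6(105.7) = 125.8.
DWL = ½ × 8 × (145 − 125.8) = 76.8.

Deadweight loss = 76.8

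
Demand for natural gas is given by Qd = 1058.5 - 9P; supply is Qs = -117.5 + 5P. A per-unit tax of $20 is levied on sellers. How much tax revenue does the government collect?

Pre-tax equilibrium: P* = 84, Q* = 302.5.
Tax on sellers shifts supply to Qs = -117.5 + 5(P − 20) = -217.5 + 5P.
1058.5 - 9P = -217.5 + 5P gives buyer price Pb = 638/7; sellers receive Ps = 638/7 − 20 = 498/7.
New quantity: Q = 1058.5 − 9(638/7) = 3335/14.
Revenue = 20 × 3335/14 = 33350/7.

Tax revenue = 33350/7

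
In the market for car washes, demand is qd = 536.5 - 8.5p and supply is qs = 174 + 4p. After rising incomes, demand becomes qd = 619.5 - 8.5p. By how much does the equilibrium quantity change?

Δq = 26.56

Original equilibrium: p* = 29, q* = 290.
New equilibrium: 619.5 - 8.5p = 174 + 4p, so 445.5 = 12.5p and p' = 35.64; q' = 619.5 − 8.5(35.64) = 316.56.
Change in quantity: 316.56 − 290 = 26.56.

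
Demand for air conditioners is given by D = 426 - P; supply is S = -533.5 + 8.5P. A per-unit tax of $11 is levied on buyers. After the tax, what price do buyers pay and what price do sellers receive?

Buyers pay 2106/19, sellers receive 1897/19

Pre-tax equilibrium: P* = 101, Q* = 325.
Tax on buyers shifts demand to D = 426 − 1(P + 11) = 415 - P.
415 - P = -533.5 + 8.5P gives seller price Ps = 1897/19; buyers pay Pb = 1897/19 + 11 = 2106/19.
New quantity: Q = 426 − 1(2106/19) = 5988/19.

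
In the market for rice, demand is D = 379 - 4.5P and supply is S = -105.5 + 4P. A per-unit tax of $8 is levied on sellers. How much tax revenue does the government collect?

Tax revenue = 14356/17

Pre-tax equilibrium: P* = 57, Q* = 122.5.
Tax on sellers shifts supply to S = -105.5 + 4(P − 8) = -137.5 + 4P.
379 - 4.5P = -137.5 + 4P gives buyer price Pb = 1033/17; sellers receive Ps = 1033/17 − 8 = 897/17.
New quantity: Q = 379 − 4.5(1033/17) = 3589/34.
Revenue = 8 × 3589/34 = 14356/17.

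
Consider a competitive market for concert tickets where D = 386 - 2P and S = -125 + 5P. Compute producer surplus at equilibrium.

Producer surplus = 5760

Equilibrium: 386 - 2P = -125 + 5P gives P* = 73, Q* = 240.
Supply starts at P = 25 (where S = 0).
PS = ½(73 − 25)(240) = 5760.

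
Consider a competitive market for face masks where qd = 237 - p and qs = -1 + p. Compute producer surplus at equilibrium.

Producer surplus = 6962

Equilibrium: 237 - p = -1 + p gives p* = 119, q* = 118.
Supply starts at p = 1 (where qs = 0).
PS = ½(119 − 1)(118) = 6962.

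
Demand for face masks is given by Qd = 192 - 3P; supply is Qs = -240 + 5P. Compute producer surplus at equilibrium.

Producer surplus = 90

Equilibrium: 192 - 3P = -240 + 5P gives P* = 54, Q* = 30.
Supply starts at P = 48 (where Qs = 0).
PS = ½(54 − 48)(30) = 90.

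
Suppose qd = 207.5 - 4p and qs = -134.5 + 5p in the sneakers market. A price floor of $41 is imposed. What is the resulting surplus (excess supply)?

Equilibrium price would be p* = 38, so the floor at 41 binds.
At p = 41: qd = 43.5, qs = 70.5.
Surplus = 70.5 − 43.5 = 27.

Surplus = 27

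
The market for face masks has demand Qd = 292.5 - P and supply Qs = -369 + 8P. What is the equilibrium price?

P* = 73.5

Set Qd = Qs: 292.5 - P = -369 + 8P.
661.5 = 9P, so P* = 73.5.
Q* = 292.5 − 1(73.5) = 219.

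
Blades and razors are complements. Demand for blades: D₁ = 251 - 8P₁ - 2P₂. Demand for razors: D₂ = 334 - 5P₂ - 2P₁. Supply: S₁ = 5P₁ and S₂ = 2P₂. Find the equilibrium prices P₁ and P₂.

Market 1: 251 - 8P₁ - 2P₂ = 5P₁ → 13P₁ + 2P₂ = 251.
Market 2: 7P₂ + 2P₁ = 334.
Eliminating P₂: 7×(1) − 2×(2) gives 87P₁ = 1089, so P₁ = 363/29.
Back-substitute into (2): P₂ = (334 − 2×363/29) / 7 = 1280/29.

P₁ = 363/29, P₂ = 1280/29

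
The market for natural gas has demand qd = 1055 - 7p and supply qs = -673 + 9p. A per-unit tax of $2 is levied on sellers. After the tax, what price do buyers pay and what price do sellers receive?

Pre-tax equilibrium: p* = 108, q* = 299.
Tax on sellers shifts supply to qs = -673 + 9(p − 2) = -691 + 9p.
1055 - 7p = -691 + 9p gives buyer price pb = 109.125; sellers receive ps = 109.125 − 2 = 107.125.
New quantity: q = 1055 − 7(109.125) = 291.125.

Buyers pay $109.125, sellers receive $107.125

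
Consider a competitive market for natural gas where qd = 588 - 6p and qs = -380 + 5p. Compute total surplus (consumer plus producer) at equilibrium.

Equilibrium: 588 - 6p = -380 + 5p gives p* = 88, q* = 60.
Demand choke price: p = 98; supply starts at p = 76.
CS = ½(98 − 88)(60) = 300; PS = ½(88 − 76)(60) = 360.

Total surplus = 660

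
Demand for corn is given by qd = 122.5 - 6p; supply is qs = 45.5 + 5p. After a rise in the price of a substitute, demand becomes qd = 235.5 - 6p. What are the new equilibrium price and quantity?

Original equilibrium: p* = 7, q* = 80.5.
New equilibrium: 235.5 - 6p = 45.5 + 5p, so 190 = 11p and p' = 190/11; q' = 235.5 − 6(190/11) = 2901/22.

p' = 190/11, q' = 2901/22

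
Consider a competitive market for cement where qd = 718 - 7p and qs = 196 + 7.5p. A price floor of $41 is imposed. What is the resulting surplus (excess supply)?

Equilibrium price would be p* = 36, so the floor at 41 binds.
At p = 41: qd = 431, qs = 503.5.
Surplus = 503.5 − 431 = 72.5.

Surplus = 72.5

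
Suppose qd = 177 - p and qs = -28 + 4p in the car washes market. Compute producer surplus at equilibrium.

Equilibrium: 177 - p = -28 + 4p gives p* = 41, q* = 136.
Supply starts at p = 7 (where qs = 0).
PS = ½(41 − 7)(136) = 2312.

Producer surplus = 2312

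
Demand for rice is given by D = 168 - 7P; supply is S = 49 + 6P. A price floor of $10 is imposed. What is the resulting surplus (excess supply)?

Equilibrium price would be P* = 119/13, so the floor at 10 binds.
At P = 10: D = 98, S = 109.
Surplus = 109 − 98 = 11.

Surplus = 11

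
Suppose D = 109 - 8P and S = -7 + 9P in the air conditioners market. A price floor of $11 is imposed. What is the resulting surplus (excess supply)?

Surplus = 71

Equilibrium price would be P* = 116/17, so the floor at 11 binds.
At P = 11: D = 21, S = 92.
Surplus = 92 − 21 = 71.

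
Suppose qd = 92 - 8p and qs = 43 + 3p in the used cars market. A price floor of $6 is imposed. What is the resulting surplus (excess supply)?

Surplus = 17

Equilibrium price would be p* = 49/11, so the floor at 6 binds.
At p = 6: qd = 44, qs = 61.
Surplus = 61 − 44 = 17.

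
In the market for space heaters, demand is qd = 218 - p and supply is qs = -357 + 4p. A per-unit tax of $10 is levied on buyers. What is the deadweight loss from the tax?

Deadweight loss = 40

Pre-tax equilibrium: p* = 115, q* = 103.
Tax on buyers shifts demand to qd = 218 − 1(p + 10) = 208 - p.
208 - p = -357 + 4p gives seller price ps = 113; buyers pay pb = 113 + 10 = 123.
New quantity: q = 218 − 1(123) = 95.
DWL = ½ × 10 × (103 − 95) = 40.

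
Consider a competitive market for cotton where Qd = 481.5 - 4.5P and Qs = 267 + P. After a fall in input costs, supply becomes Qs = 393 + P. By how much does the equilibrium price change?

ΔP = -252/11

Original equilibrium: P* = 39, Q* = 306.
New equilibrium: 481.5 - 4.5P = 393 + P, so 88.5 = 5.5P and P' = 177/11; Q' = 481.5 − 4.5(177/11) = 4500/11.
Change in price: 177/11 − 39 = -252/11.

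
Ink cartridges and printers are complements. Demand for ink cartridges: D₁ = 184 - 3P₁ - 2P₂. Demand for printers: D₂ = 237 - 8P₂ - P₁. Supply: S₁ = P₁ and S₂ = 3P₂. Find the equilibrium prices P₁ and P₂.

P₁ = 775/21, P₂ = 382/21

Market 1: 184 - 3P₁ - 2P₂ = P₁ → 4P₁ + 2P₂ = 184.
Market 2: 11P₂ + P₁ = 237.
Eliminating P₂: 11×(1) − 2×(2) gives 42P₁ = 1550, so P₁ = 775/21.
Back-substitute into (2): P₂ = (237 − 1×775/21) / 11 = 382/21.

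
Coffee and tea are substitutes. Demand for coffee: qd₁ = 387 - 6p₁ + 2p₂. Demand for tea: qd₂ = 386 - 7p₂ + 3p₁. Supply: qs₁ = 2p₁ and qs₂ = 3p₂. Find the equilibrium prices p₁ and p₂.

Market 1: 387 - 6p₁ + 2p₂ = 2p₁ → 8p₁ - 2p₂ = 387.
Market 2: 10p₂ - 3p₁ = 386.
Eliminating p₂: 10×(1) + 2×(2) gives 74p₁ = 4642, so p₁ = 2321/37.
Back-substitute into (2): p₂ = (386 + 3×2321/37) / 10 = 4249/74.

p₁ = 2321/37, p₂ = 4249/74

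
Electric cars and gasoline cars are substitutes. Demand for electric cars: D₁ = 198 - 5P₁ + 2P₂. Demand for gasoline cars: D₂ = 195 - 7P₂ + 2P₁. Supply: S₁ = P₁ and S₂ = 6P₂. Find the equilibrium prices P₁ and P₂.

Market 1: 198 - 5P₁ + 2P₂ = P₁ → 6P₁ - 2P₂ = 198.
Market 2: 13P₂ - 2P₁ = 195.
Eliminating P₂: 13×(1) + 2×(2) gives 74P₁ = 2964, so P₁ = 1482/37.
Back-substitute into (2): P₂ = (195 + 2×1482/37) / 13 = 783/37.

P₁ = 1482/37, P₂ = 783/37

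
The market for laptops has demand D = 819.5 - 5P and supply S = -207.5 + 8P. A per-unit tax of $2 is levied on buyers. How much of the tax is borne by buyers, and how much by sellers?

Buyers bear 16/13, sellers bear 10/13

Pre-tax equilibrium: P* = 79, Q* = 424.5.
Tax on buyers shifts demand to D = 819.5 − 5(P + 2) = 809.5 - 5P.
809.5 - 5P = -207.5 + 8P gives seller price Ps = 1017/13; buyers pay Pb = 1017/13 + 2 = 1043/13.
New quantity: Q = 819.5 − 5(1043/13) = 10877/26.
Buyer burden = 1043/13 − 79 = 16/13; seller burden = 79 − 1017/13 = 10/13.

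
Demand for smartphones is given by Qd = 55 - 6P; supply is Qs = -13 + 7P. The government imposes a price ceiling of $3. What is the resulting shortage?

Shortage = 29

Equilibrium price would be P* = 68/13, so the ceiling at 3 binds.
At P = 3: Qd = 55 − 6(3) = 37, Qs = -13 + 7(3) = 8.
Shortage = 37 − 8 = 29.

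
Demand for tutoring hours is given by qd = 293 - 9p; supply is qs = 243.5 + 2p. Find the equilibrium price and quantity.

p* = 4.5, q* = 252.5

Set qd = qs: 293 - 9p = 243.5 + 2p.
49.5 = 11p, so p* = 4.5.
q* = 293 − 9(4.5) = 252.5.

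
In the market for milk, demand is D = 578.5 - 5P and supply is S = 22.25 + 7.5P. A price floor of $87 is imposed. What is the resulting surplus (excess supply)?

Surplus = 531.25

Equilibrium price would be P* = 44.5, so the floor at 87 binds.
At P = 87: D = 143.5, S = 674.75.
Surplus = 674.75 − 143.5 = 531.25.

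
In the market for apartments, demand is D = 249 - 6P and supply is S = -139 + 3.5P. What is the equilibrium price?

P* = 776/19

Set D = S: 249 - 6P = -139 + 3.5P.
388 = 9.5P, so P* = 776/19.
Q* = 249 − 6(776/19) = 75/19.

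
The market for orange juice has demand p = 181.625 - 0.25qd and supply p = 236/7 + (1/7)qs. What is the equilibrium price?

Set the two price expressions equal: 181.625 - 0.25q = 236/7 + (1/7)q.
8283/56 = (11/28)q, so q* = 376.5.
p* = 181.625 − (0.25)(376.5) = 87.5.

p* = 87.5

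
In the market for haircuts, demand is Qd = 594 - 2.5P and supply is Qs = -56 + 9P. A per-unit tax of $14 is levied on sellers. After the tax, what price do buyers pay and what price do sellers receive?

Pre-tax equilibrium: P* = 1300/23, Q* = 10412/23.
Tax on sellers shifts supply to Qs = -56 + 9(P − 14) = -182 + 9P.
594 - 2.5P = -182 + 9P gives buyer price Pb = 1552/23; sellers receive Ps = 1552/23 − 14 = 1230/23.
New quantity: Q = 594 − 2.5(1552/23) = 9782/23.

Buyers pay 1552/23, sellers receive 1230/23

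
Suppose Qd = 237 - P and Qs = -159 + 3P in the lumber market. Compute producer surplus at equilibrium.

Producer surplus = 3174

Equilibrium: 237 - P = -159 + 3P gives P* = 99, Q* = 138.
Supply starts at P = 53 (where Qs = 0).
PS = ½(99 − 53)(138) = 3174.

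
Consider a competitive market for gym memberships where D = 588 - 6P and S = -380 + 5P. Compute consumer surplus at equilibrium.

Consumer surplus = 300

Equilibrium: 588 - 6P = -380 + 5P gives P* = 88, Q* = 60.
Demand choke price (D = 0): P = 98.
CS = ½(98 − 88)(60) = 300.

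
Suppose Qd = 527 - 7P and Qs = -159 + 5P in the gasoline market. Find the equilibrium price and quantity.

P* = 343/6, Q* = 761/6

Set Qd = Qs: 527 - 7P = -159 + 5P.
686 = 12P, so P* = 343/6.
Q* = 527 − 7(343/6) = 761/6.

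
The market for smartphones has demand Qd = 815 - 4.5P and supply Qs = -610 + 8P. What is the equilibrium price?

P* = 114

Set Qd = Qs: 815 - 4.5P = -610 + 8P.
1425 = 12.5P, so P* = 114.
Q* = 815 − 4.5(114) = 302.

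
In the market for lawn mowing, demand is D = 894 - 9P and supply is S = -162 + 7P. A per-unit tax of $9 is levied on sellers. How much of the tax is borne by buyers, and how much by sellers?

Pre-tax equilibrium: P* = 66, Q* = 300.
Tax on sellers shifts supply to S = -162 + 7(P − 9) = -225 + 7P.
894 - 9P = -225 + 7P gives buyer price Pb = 69.9375; sellers receive Ps = 69.9375 − 9 = 60.9375.
New quantity: Q = 894 − 9(69.9375) = 264.5625.
Buyer burden = 69.9375 − 66 = 3.9375; seller burden = 66 − 60.9375 = 5.0625.

Buyers bear $3.9375, sellers bear $5.0625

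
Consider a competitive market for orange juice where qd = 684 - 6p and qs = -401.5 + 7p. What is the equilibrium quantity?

Set qd = qs: 684 - 6p = -401.5 + 7p.
1085.5 = 13p, so p* = 83.5.
q* = 684 − 6(83.5) = 183.

q* = 183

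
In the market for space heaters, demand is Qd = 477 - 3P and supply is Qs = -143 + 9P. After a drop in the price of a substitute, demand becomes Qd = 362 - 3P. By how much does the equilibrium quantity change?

Original equilibrium: P* = 155/3, Q* = 322.
New equilibrium: 362 - 3P = -143 + 9P, so 505 = 12P and P' = 505/12; Q' = 362 − 3(505/12) = 235.75.
Change in quantity: 235.75 − 322 = -86.25.

ΔQ = -86.25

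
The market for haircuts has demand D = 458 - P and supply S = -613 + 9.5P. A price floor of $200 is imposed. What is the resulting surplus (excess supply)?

Surplus = 1029

Equilibrium price would be P* = 102, so the floor at 200 binds.
At P = 200: D = 258, S = 1287.
Surplus = 1287 − 258 = 1029.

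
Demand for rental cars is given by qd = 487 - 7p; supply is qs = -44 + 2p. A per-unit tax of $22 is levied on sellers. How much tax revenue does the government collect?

Tax revenue = 7876/9

Pre-tax equilibrium: p* = 59, q* = 74.
Tax on sellers shifts supply to qs = -44 + 2(p − 22) = -88 + 2p.
487 - 7p = -88 + 2p gives buyer price pb = 575/9; sellers receive ps = 575/9 − 22 = 377/9.
New quantity: q = 487 − 7(575/9) = 358/9.
Revenue = 22 × 358/9 = 7876/9.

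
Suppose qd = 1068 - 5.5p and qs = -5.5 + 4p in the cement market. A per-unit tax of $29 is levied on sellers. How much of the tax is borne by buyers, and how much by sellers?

Pre-tax equilibrium: p* = 113, q* = 446.5.
Tax on sellers shifts supply to qs = -5.5 + 4(p − 29) = -121.5 + 4p.
1068 - 5.5p = -121.5 + 4p gives buyer price pb = 2379/19; sellers receive ps = 2379/19 − 29 = 1828/19.
New quantity: q = 1068 − 5.5(2379/19) = 14415/38.
Buyer burden = 2379/19 − 113 = 232/19; seller burden = 113 − 1828/19 = 319/19.

Buyers bear 232/19, sellers bear 319/19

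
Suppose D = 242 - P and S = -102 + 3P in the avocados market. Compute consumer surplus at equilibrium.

Consumer surplus = 12168

Equilibrium: 242 - P = -102 + 3P gives P* = 86, Q* = 156.
Demand choke price (D = 0): P = 242.
CS = ½(242 − 86)(156) = 12168.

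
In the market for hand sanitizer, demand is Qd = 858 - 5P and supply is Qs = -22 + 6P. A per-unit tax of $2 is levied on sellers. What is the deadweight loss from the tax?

Pre-tax equilibrium: P* = 80, Q* = 458.
Tax on sellers shifts supply to Qs = -22 + 6(P − 2) = -34 + 6P.
858 - 5P = -34 + 6P gives buyer price Pb = 892/11; sellers receive Ps = 892/11 − 2 = 870/11.
New quantity: Q = 858 − 5(892/11) = 4978/11.
DWL = ½ × 2 × (458 − 4978/11) = 60/11.

Deadweight loss = 60/11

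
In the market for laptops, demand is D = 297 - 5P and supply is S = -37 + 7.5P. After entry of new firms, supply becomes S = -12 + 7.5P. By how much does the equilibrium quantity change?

Original equilibrium: P* = 26.72, Q* = 163.4.
New equilibrium: 297 - 5P = -12 + 7.5P, so 309 = 12.5P and P' = 24.72; Q' = 297 − 5(24.72) = 173.4.
Change in quantity: 173.4 − 163.4 = 10.

ΔQ = 10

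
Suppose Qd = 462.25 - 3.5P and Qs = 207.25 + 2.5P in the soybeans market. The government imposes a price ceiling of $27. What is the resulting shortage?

Shortage = 93

Equilibrium price would be P* = 42.5, so the ceiling at 27 binds.
At P = 27: Qd = 462.25 − 3.5(27) = 367.75, Qs = 207.25 + 2.5(27) = 274.75.
Shortage = 367.75 − 274.75 = 93.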